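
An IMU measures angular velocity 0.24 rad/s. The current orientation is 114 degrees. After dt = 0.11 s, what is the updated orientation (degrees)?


delta_theta = w * dt = 0.24 * 0.11 = 0.0264 rad
= 1.5126 deg
theta_new = 114 + 1.5126 = 115.5126 deg


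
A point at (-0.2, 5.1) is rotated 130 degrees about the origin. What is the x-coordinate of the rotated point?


x' = x*cos(theta) - y*sin(theta)
cos(130 deg) = -0.6428, sin(130 deg) = 0.766
x' = -0.2 * -0.6428 - 5.1 * 0.766
= 0.1286 - 3.9068
= -3.7783


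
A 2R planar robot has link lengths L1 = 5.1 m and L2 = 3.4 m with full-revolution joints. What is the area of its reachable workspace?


r_max = L1 + L2 = 8.5 m
r_min = |L1 - L2| = 1.7 m
Area = pi*(r_max^2 - r_min^2)
= pi*(72.25 - 2.89)
= pi * 69.36
= 217.9009 m^2


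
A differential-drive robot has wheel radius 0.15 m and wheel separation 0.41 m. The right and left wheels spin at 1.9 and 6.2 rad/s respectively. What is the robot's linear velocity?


vR = r*wR = 0.15*1.9 = 0.285 m/s
vL = r*wL = 0.15*6.2 = 0.93 m/s
v = (vR+vL)/2 = 0.6075 m/s
omega = (vR-vL)/L = -1.5732 rad/s
linear velocity = 0.6075 m/s


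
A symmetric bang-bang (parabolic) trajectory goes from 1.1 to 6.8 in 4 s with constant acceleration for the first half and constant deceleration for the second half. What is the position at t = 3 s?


Symmetric rest-to-rest: each phase covers (pf-p0)/2 in time T/2. 0.5*a*(T/2)^2 = (pf-p0)/2 => a = 4*(pf-p0)/T^2
a = 4*(6.8-1.1)/4^2 = 1.425
t = 3 is in the deceleration phase (t > T/2).
p = pf - 0.5*a*(T-t)^2 = 6.8 - 0.5*1.425*1^2
= 6.0875


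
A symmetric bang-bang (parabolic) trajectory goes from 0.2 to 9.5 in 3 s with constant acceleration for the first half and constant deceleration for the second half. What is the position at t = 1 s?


Symmetric rest-to-rest: each phase covers (pf-p0)/2 in time T/2. 0.5*a*(T/2)^2 = (pf-p0)/2 => a = 4*(pf-p0)/T^2
a = 4*(9.5-0.2)/3^2 = 4.1333
t = 1 is in the acceleration phase (t <= T/2).
p = p0 + 0.5*a*t^2 = 0.2 + 0.5*4.1333*1^2
= 2.2667


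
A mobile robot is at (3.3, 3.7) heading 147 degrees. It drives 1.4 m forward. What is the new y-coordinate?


y_new = y0 + d*sin(theta)
= 3.7 + 1.4*sin(147)
= 3.7 + 0.7625
= 4.4625


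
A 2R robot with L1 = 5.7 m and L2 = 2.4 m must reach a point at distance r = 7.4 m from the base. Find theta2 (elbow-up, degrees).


cos(theta2) = (r^2 - L1^2 - L2^2) / (2*L1*L2)
cos(theta2) = (54.76 - 32.49 - 5.76) / 27.36
cos(theta2) = 0.603436
theta2 = 52.8836 degrees


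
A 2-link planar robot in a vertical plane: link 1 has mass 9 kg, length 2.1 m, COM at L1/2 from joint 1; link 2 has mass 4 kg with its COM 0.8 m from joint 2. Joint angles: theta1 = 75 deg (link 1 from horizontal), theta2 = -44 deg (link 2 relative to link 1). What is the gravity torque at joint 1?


Horizontal distance from joint 1 to link-1 COM:
  x_c1 = (L1/2)*cos(t1) = 1.05 * 0.2588 = 0.2718 m
Horizontal distance from joint 1 to link-2 COM:
  x_c2 = L1*cos(t1) + Lc2*cos(t1+t2)
       = 2.1*0.2588 + 0.8*0.8572 = 1.2293 m
tau1 = m1*g*x_c1 + m2*g*x_c2
     = 9*9.81*0.2718 + 4*9.81*1.2293
     = 23.9937 + 48.2359
     = 72.2296 Nm


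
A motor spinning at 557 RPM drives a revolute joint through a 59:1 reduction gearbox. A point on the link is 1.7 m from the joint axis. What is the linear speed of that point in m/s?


omega_motor = 557 * 2*pi/60 = 58.3289 rad/s
omega_joint = omega_motor / 59 = 0.9886 rad/s
v = omega_joint * r = 0.9886 * 1.7
= 1.6807 m/s


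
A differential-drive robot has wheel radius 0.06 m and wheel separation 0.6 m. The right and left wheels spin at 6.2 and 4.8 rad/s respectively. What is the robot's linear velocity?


vR = r*wR = 0.06*6.2 = 0.372 m/s
vL = r*wL = 0.06*4.8 = 0.288 m/s
v = (vR+vL)/2 = 0.33 m/s
omega = (vR-vL)/L = 0.14 rad/s
linear velocity = 0.33 m/s


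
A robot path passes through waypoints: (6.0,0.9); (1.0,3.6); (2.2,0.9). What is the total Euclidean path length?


Segment lengths:
  seg1 = sqrt((-5.0)^2 + (2.7)^2) = 5.6824
  seg2 = sqrt((1.2)^2 + (-2.7)^2) = 2.9547
Total = 8.6371


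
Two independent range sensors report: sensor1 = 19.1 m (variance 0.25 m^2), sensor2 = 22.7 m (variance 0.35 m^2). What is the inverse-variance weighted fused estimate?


w1 = (1/var1) / (1/var1 + 1/var2)
   = 4.0 / (4.0 + 2.8571) = 0.5833
w2 = 1 - w1 = 0.4167
fused = w1*s1 + w2*s2 = 11.1417 + 9.4583
= 20.6 m


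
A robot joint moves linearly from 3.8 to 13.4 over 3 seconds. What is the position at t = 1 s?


s = t/T = 1/3 = 0.3333
p(t) = p0 + (pf-p0)*s
= 3.8 + (13.4 - 3.8) * 0.3333
= 7.0


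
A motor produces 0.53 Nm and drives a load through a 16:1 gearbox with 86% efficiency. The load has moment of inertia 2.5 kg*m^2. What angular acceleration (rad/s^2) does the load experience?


tau_out = tau_motor * N * eta
= 0.53 * 16 * 0.86 = 7.2928 Nm
alpha = tau_out / I = 7.2928 / 2.5
= 2.9171 rad/s^2


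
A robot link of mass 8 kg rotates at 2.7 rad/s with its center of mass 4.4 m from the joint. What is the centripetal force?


F = m * omega^2 * r
= 8 * 2.7^2 * 4.4
= 8 * 7.29 * 4.4
= 256.608 N


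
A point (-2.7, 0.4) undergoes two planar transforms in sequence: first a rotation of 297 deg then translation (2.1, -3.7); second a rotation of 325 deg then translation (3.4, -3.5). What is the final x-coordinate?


After transform 1:
x1 = cos(297)*-2.7 - sin(297)*0.4 + 2.1 = 1.2306
y1 = sin(297)*-2.7 + cos(297)*0.4 + -3.7 = -1.1127
After transform 2:
x2 = cos(325)*1.2306 - sin(325)*-1.1127 + 3.4
= 3.7699


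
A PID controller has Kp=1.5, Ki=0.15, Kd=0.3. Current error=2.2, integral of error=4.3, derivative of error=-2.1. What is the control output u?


u = Kp*e + Ki*int(e) + Kd*de/dt
= 1.5*2.2 + 0.15*4.3 + 0.3*(-2.1)
= 3.3 + 0.645 + -0.63
= 3.315


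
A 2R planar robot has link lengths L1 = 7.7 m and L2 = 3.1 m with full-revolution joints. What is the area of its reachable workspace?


r_max = L1 + L2 = 10.8 m
r_min = |L1 - L2| = 4.6 m
Area = pi*(r_max^2 - r_min^2)
= pi*(116.64 - 21.16)
= pi * 95.48
= 299.9593 m^2


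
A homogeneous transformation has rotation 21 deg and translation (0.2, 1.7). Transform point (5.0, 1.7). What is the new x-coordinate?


x' = cos(theta)*px - sin(theta)*py + tx
= 0.9336*5.0 - 0.3584*1.7 + 0.2
= 4.2587


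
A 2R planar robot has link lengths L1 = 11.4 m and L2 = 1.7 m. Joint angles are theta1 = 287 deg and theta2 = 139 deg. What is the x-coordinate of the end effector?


Convert angles to radians: theta1 = 5.0091, theta2 = 2.426
x = L1*cos(theta1) + L2*cos(theta1+theta2)
x = 3.333 + 0.6915
x = 4.0245


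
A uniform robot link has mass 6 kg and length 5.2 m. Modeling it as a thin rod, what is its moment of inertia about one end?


I = (1/3) * m * L^2
= (1/3) * 6 * 5.2^2
= 0.333333 * 6 * 27.04
= 54.08 kg*m^2


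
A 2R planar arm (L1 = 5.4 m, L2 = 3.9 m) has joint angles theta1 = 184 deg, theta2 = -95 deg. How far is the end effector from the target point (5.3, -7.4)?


End effector via forward kinematics:
x = L1*cos(t1) + L2*cos(t1+t2) = -5.3188
y = L1*sin(t1) + L2*sin(t1+t2) = 3.5227
Distance to target:
d = sqrt((5.3 - -5.3188)^2 + (-7.4 - 3.5227)^2)
= sqrt(112.7585 + 119.3058)
= 15.2337 m


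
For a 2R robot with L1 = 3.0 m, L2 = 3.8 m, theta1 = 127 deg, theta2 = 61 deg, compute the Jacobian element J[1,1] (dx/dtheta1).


J[1,1] = -L1*sin(t1) - L2*sin(t1+t2)
= -3.0*sin(127) - 3.8*sin(188)
= -1.867


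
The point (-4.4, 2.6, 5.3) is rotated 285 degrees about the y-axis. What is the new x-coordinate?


Rotation about y-axis: x' = x*cos(theta) + z*sin(theta)
= -4.4 * 0.2588 + 5.3 * -0.9659
= -6.2582


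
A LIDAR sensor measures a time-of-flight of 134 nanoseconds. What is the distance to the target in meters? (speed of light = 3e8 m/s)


tof = 134 ns = 1.34e-07 s
dist = c * tof / 2
= 3e8 * 1.34e-07 / 2
= 20.1 m


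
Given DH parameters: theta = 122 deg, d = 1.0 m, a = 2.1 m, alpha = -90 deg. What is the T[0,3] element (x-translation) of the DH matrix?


T[0,3] = a * cos(theta)
= 2.1 * cos(122 deg)
= 2.1 * -0.5299
= -1.1128


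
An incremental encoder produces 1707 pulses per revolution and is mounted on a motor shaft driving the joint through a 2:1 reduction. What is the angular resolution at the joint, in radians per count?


counts per rev = 1707
effective counts at joint = 1707 * 2 = 3414
resolution = 2*pi / 3414
= 0.0018 rad/count


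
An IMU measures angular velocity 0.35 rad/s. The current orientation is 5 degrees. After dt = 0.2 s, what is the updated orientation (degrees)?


delta_theta = w * dt = 0.35 * 0.2 = 0.07 rad
= 4.0107 deg
theta_new = 5 + 4.0107 = 9.0107 deg


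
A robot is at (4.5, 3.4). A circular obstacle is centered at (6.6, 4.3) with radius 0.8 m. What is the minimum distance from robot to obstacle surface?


center_dist = sqrt((4.5-6.6)^2 + (3.4-4.3)^2)
= sqrt(4.41 + 0.81)
= 2.2847
min_dist = center_dist - radius = 2.2847 - 0.8 = 1.4847 m


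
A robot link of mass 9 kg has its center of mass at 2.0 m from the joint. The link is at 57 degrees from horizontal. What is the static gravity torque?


tau = m*g*L*cos(angle)
= 9 * 9.81 * 2.0 * cos(57 deg)
= 9 * 9.81 * 2.0 * 0.5446
= 96.1724 Nm


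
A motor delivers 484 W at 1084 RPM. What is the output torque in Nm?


omega = 1084 * 2*pi/60 = 113.5162 rad/s
tau = P / omega = 484 / 113.5162
= 4.2637 Nm


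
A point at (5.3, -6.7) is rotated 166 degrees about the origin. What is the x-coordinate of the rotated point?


x' = x*cos(theta) - y*sin(theta)
cos(166 deg) = -0.9703, sin(166 deg) = 0.2419
x' = 5.3 * -0.9703 - -6.7 * 0.2419
= -5.1426 - -1.6209
= -3.5217


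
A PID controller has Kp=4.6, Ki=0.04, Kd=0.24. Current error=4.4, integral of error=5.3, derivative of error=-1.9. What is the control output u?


u = Kp*e + Ki*int(e) + Kd*de/dt
= 4.6*4.4 + 0.04*5.3 + 0.24*(-1.9)
= 20.24 + 0.212 + -0.456
= 19.996


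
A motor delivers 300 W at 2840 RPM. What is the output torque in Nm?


omega = 2840 * 2*pi/60 = 297.4041 rad/s
tau = P / omega = 300 / 297.4041
= 1.0087 Nm


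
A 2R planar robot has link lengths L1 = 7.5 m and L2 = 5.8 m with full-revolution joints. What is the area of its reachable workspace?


r_max = L1 + L2 = 13.3 m
r_min = |L1 - L2| = 1.7 m
Area = pi*(r_max^2 - r_min^2)
= pi*(176.89 - 2.89)
= pi * 174.0
= 546.6371 m^2


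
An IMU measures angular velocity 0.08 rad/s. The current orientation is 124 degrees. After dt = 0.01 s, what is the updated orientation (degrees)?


delta_theta = w * dt = 0.08 * 0.01 = 0.0008 rad
= 0.0458 deg
theta_new = 124 + 0.0458 = 124.0458 deg


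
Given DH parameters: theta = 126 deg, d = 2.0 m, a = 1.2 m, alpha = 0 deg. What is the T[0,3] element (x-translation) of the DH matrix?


T[0,3] = a * cos(theta)
= 1.2 * cos(126 deg)
= 1.2 * -0.5878
= -0.7053


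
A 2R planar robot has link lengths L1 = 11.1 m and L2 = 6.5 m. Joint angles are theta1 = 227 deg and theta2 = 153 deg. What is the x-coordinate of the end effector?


Convert angles to radians: theta1 = 3.9619, theta2 = 2.6704
x = L1*cos(theta1) + L2*cos(theta1+theta2)
x = -7.5702 + 6.108
x = -1.4622


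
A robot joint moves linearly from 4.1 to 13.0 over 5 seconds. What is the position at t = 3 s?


s = t/T = 3/5 = 0.6
p(t) = p0 + (pf-p0)*s
= 4.1 + (13.0 - 4.1) * 0.6
= 9.44


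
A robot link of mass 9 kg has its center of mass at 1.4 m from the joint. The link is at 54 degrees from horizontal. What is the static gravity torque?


tau = m*g*L*cos(angle)
= 9 * 9.81 * 1.4 * cos(54 deg)
= 9 * 9.81 * 1.4 * 0.5878
= 72.6538 Nm


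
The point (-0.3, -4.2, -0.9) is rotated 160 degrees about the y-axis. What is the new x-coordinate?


Rotation about y-axis: x' = x*cos(theta) + z*sin(theta)
= -0.3 * -0.9397 + -0.9 * 0.342
= -0.0259


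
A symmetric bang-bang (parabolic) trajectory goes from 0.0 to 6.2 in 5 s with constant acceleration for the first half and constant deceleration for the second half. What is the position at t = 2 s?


Symmetric rest-to-rest: each phase covers (pf-p0)/2 in time T/2. 0.5*a*(T/2)^2 = (pf-p0)/2 => a = 4*(pf-p0)/T^2
a = 4*(6.2-0.0)/5^2 = 0.992
t = 2 is in the acceleration phase (t <= T/2).
p = p0 + 0.5*a*t^2 = 0.0 + 0.5*0.992*2^2
= 1.984


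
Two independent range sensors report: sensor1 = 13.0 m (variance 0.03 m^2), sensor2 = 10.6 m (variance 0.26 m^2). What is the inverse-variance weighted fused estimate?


w1 = (1/var1) / (1/var1 + 1/var2)
   = 33.3333 / (33.3333 + 3.8462) = 0.8966
w2 = 1 - w1 = 0.1034
fused = w1*s1 + w2*s2 = 11.6552 + 1.0966
= 12.7517 m


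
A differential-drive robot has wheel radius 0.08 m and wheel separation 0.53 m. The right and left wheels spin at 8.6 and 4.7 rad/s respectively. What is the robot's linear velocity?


vR = r*wR = 0.08*8.6 = 0.688 m/s
vL = r*wL = 0.08*4.7 = 0.376 m/s
v = (vR+vL)/2 = 0.532 m/s
omega = (vR-vL)/L = 0.5887 rad/s
linear velocity = 0.532 m/s


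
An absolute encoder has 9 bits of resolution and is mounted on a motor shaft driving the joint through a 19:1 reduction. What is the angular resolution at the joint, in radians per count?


counts = 2^9 = 512
effective counts at joint = 512 * 19 = 9728
resolution = 2*pi / 9728
= 6.4589e-04 rad/count


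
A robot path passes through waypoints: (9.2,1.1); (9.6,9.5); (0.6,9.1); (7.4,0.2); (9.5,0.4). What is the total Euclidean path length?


Segment lengths:
  seg1 = sqrt((0.4)^2 + (8.4)^2) = 8.4095
  seg2 = sqrt((-9.0)^2 + (-0.4)^2) = 9.0089
  seg3 = sqrt((6.8)^2 + (-8.9)^2) = 11.2004
  seg4 = sqrt((2.1)^2 + (0.2)^2) = 2.1095
Total = 30.7284


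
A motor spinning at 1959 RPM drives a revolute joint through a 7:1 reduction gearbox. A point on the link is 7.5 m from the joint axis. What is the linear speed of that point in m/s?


omega_motor = 1959 * 2*pi/60 = 205.146 rad/s
omega_joint = omega_motor / 7 = 29.3066 rad/s
v = omega_joint * r = 29.3066 * 7.5
= 219.7993 m/s


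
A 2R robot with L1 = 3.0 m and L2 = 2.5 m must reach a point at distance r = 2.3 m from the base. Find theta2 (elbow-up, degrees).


cos(theta2) = (r^2 - L1^2 - L2^2) / (2*L1*L2)
cos(theta2) = (5.29 - 9.0 - 6.25) / 15.0
cos(theta2) = -0.664
theta2 = 131.6057 degrees


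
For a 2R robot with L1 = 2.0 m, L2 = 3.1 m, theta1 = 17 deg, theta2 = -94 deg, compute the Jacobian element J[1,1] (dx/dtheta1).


J[1,1] = -L1*sin(t1) - L2*sin(t1+t2)
= -2.0*sin(17) - 3.1*sin(-77)
= 2.4358


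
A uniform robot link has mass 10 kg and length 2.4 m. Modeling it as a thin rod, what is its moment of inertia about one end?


I = (1/3) * m * L^2
= (1/3) * 10 * 2.4^2
= 0.333333 * 10 * 5.76
= 19.2 kg*m^2


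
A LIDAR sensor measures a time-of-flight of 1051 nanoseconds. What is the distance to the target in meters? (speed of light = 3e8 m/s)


tof = 1051 ns = 1.051e-06 s
dist = c * tof / 2
= 3e8 * 1.051e-06 / 2
= 157.65 m


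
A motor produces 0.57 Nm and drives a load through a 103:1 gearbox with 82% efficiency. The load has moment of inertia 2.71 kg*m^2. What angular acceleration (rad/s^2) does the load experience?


tau_out = tau_motor * N * eta
= 0.57 * 103 * 0.82 = 48.1422 Nm
alpha = tau_out / I = 48.1422 / 2.71
= 17.7646 rad/s^2


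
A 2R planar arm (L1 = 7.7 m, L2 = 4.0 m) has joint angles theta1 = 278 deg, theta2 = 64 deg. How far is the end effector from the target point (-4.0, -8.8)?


End effector via forward kinematics:
x = L1*cos(t1) + L2*cos(t1+t2) = 4.8759
y = L1*sin(t1) + L2*sin(t1+t2) = -8.8611
Distance to target:
d = sqrt((-4.0 - 4.8759)^2 + (-8.8 - -8.8611)^2)
= sqrt(78.7809 + 0.0037)
= 8.8761 m


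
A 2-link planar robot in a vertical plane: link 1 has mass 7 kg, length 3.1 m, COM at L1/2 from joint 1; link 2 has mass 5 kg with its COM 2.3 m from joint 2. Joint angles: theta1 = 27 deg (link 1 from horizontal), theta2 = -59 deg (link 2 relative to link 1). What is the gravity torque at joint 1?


Horizontal distance from joint 1 to link-1 COM:
  x_c1 = (L1/2)*cos(t1) = 1.55 * 0.891 = 1.3811 m
Horizontal distance from joint 1 to link-2 COM:
  x_c2 = L1*cos(t1) + Lc2*cos(t1+t2)
       = 3.1*0.891 + 2.3*0.848 = 4.7126 m
tau1 = m1*g*x_c1 + m2*g*x_c2
     = 7*9.81*1.3811 + 5*9.81*4.7126
     = 94.8374 + 231.1545
     = 325.9919 Nm


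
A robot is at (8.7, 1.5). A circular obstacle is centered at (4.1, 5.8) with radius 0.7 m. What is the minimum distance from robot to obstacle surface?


center_dist = sqrt((8.7-4.1)^2 + (1.5-5.8)^2)
= sqrt(21.16 + 18.49)
= 6.2968
min_dist = center_dist - radius = 6.2968 - 0.7 = 5.5968 m


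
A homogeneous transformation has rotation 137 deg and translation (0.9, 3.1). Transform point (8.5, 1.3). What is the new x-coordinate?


x' = cos(theta)*px - sin(theta)*py + tx
= -0.7314*8.5 - 0.682*1.3 + 0.9
= -6.2031


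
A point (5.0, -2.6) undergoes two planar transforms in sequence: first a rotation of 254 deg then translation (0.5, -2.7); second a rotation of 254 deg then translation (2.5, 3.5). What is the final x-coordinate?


After transform 1:
x1 = cos(254)*5.0 - sin(254)*-2.6 + 0.5 = -3.3775
y1 = sin(254)*5.0 + cos(254)*-2.6 + -2.7 = -6.7897
After transform 2:
x2 = cos(254)*-3.3775 - sin(254)*-6.7897 + 2.5
= -3.0957


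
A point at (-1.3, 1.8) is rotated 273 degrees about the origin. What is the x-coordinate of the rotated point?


x' = x*cos(theta) - y*sin(theta)
cos(273 deg) = 0.0523, sin(273 deg) = -0.9986
x' = -1.3 * 0.0523 - 1.8 * -0.9986
= -0.068 - -1.7975
= 1.7295


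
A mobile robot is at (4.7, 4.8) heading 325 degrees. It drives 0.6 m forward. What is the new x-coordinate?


x_new = x0 + d*cos(theta)
= 4.7 + 0.6*cos(325)
= 4.7 + 0.4915
= 5.1915


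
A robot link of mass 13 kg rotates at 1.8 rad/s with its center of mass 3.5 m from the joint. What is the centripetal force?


F = m * omega^2 * r
= 13 * 1.8^2 * 3.5
= 13 * 3.24 * 3.5
= 147.42 N


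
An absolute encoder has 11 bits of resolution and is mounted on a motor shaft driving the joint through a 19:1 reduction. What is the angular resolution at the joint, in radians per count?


counts = 2^11 = 2048
effective counts at joint = 2048 * 19 = 38912
resolution = 2*pi / 38912
= 1.6147e-04 rad/count


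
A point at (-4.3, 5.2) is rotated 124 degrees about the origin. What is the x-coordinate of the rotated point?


x' = x*cos(theta) - y*sin(theta)
cos(124 deg) = -0.5592, sin(124 deg) = 0.829
x' = -4.3 * -0.5592 - 5.2 * 0.829
= 2.4045 - 4.311
= -1.9065


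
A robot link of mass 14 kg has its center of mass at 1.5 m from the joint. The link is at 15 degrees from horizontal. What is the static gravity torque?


tau = m*g*L*cos(angle)
= 14 * 9.81 * 1.5 * cos(15 deg)
= 14 * 9.81 * 1.5 * 0.9659
= 198.9904 Nm


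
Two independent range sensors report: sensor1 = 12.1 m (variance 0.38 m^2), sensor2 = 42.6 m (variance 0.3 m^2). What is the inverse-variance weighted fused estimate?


w1 = (1/var1) / (1/var1 + 1/var2)
   = 2.6316 / (2.6316 + 3.3333) = 0.4412
w2 = 1 - w1 = 0.5588
fused = w1*s1 + w2*s2 = 5.3382 + 23.8059
= 29.1441 m


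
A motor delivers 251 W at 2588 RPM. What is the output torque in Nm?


omega = 2588 * 2*pi/60 = 271.0147 rad/s
tau = P / omega = 251 / 271.0147
= 0.9261 Nm


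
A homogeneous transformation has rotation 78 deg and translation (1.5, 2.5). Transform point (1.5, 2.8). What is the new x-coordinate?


x' = cos(theta)*px - sin(theta)*py + tx
= 0.2079*1.5 - 0.9781*2.8 + 1.5
= -0.9269


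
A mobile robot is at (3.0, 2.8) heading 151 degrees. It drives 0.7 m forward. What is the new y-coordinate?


y_new = y0 + d*sin(theta)
= 2.8 + 0.7*sin(151)
= 2.8 + 0.3394
= 3.1394


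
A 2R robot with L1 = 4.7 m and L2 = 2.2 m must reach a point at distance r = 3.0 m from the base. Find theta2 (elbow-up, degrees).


cos(theta2) = (r^2 - L1^2 - L2^2) / (2*L1*L2)
cos(theta2) = (9.0 - 22.09 - 4.84) / 20.68
cos(theta2) = -0.867021
theta2 = 150.1143 degrees


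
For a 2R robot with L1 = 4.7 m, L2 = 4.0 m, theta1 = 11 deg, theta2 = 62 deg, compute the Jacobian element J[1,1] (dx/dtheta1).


J[1,1] = -L1*sin(t1) - L2*sin(t1+t2)
= -4.7*sin(11) - 4.0*sin(73)
= -4.722


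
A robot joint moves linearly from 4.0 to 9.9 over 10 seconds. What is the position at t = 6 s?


s = t/T = 6/10 = 0.6
p(t) = p0 + (pf-p0)*s
= 4.0 + (9.9 - 4.0) * 0.6
= 7.54


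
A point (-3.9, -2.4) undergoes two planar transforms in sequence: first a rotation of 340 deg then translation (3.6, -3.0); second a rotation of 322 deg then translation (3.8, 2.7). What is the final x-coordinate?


After transform 1:
x1 = cos(340)*-3.9 - sin(340)*-2.4 + 3.6 = -0.8856
y1 = sin(340)*-3.9 + cos(340)*-2.4 + -3.0 = -3.9214
After transform 2:
x2 = cos(322)*-0.8856 - sin(322)*-3.9214 + 3.8
= 0.6879


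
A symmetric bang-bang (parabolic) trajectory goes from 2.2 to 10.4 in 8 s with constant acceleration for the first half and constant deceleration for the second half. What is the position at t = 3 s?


Symmetric rest-to-rest: each phase covers (pf-p0)/2 in time T/2. 0.5*a*(T/2)^2 = (pf-p0)/2 => a = 4*(pf-p0)/T^2
a = 4*(10.4-2.2)/8^2 = 0.5125
t = 3 is in the acceleration phase (t <= T/2).
p = p0 + 0.5*a*t^2 = 2.2 + 0.5*0.5125*3^2
= 4.5062


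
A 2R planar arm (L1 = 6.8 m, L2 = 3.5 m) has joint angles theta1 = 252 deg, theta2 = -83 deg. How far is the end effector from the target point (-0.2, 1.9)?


End effector via forward kinematics:
x = L1*cos(t1) + L2*cos(t1+t2) = -5.537
y = L1*sin(t1) + L2*sin(t1+t2) = -5.7994
Distance to target:
d = sqrt((-0.2 - -5.537)^2 + (1.9 - -5.7994)^2)
= sqrt(28.4837 + 59.28)
= 9.3682 m


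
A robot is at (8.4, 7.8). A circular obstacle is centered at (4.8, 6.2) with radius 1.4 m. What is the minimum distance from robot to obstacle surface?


center_dist = sqrt((8.4-4.8)^2 + (7.8-6.2)^2)
= sqrt(12.96 + 2.56)
= 3.9395
min_dist = center_dist - radius = 3.9395 - 1.4 = 2.5395 m


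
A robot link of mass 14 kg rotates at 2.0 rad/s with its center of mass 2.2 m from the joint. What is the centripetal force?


F = m * omega^2 * r
= 14 * 2.0^2 * 2.2
= 14 * 4.0 * 2.2
= 123.2 N


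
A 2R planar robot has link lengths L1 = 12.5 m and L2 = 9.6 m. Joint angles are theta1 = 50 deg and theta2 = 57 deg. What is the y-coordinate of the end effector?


Convert angles to radians: theta1 = 0.8727, theta2 = 0.9948
y = L1*sin(theta1) + L2*sin(theta1+theta2)
y = 9.5756 + 9.1805
y = 18.7561


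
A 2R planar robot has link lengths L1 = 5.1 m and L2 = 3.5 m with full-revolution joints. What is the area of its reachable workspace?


r_max = L1 + L2 = 8.6 m
r_min = |L1 - L2| = 1.6 m
Area = pi*(r_max^2 - r_min^2)
= pi*(73.96 - 2.56)
= pi * 71.4
= 224.3097 m^2


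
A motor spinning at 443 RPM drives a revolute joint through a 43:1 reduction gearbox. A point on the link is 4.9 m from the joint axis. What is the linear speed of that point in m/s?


omega_motor = 443 * 2*pi/60 = 46.3909 rad/s
omega_joint = omega_motor / 43 = 1.0789 rad/s
v = omega_joint * r = 1.0789 * 4.9
= 5.2864 m/s


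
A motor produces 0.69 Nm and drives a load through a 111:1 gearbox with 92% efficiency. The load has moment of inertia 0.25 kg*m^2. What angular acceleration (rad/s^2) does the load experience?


tau_out = tau_motor * N * eta
= 0.69 * 111 * 0.92 = 70.4628 Nm
alpha = tau_out / I = 70.4628 / 0.25
= 281.8512 rad/s^2


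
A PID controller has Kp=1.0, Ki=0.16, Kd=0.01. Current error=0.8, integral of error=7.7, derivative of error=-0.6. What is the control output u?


u = Kp*e + Ki*int(e) + Kd*de/dt
= 1.0*0.8 + 0.16*7.7 + 0.01*(-0.6)
= 0.8 + 1.232 + -0.006
= 2.026


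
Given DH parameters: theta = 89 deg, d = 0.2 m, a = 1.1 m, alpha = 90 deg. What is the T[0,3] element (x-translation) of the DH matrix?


T[0,3] = a * cos(theta)
= 1.1 * cos(89 deg)
= 1.1 * 0.0175
= 0.0192


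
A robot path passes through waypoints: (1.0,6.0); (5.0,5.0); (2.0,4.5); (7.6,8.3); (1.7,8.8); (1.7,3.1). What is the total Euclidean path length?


Segment lengths:
  seg1 = sqrt((4.0)^2 + (-1.0)^2) = 4.1231
  seg2 = sqrt((-3.0)^2 + (-0.5)^2) = 3.0414
  seg3 = sqrt((5.6)^2 + (3.8)^2) = 6.7676
  seg4 = sqrt((-5.9)^2 + (0.5)^2) = 5.9211
  seg5 = sqrt((0.0)^2 + (-5.7)^2) = 5.7
Total = 25.5532


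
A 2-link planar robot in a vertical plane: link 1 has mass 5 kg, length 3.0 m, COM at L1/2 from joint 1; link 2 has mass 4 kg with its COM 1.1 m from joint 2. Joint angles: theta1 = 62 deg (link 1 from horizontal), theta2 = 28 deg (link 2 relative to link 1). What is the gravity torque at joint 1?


Horizontal distance from joint 1 to link-1 COM:
  x_c1 = (L1/2)*cos(t1) = 1.5 * 0.4695 = 0.7042 m
Horizontal distance from joint 1 to link-2 COM:
  x_c2 = L1*cos(t1) + Lc2*cos(t1+t2)
       = 3.0*0.4695 + 1.1*0.0 = 1.4084 m
tau1 = m1*g*x_c1 + m2*g*x_c2
     = 5*9.81*0.7042 + 4*9.81*1.4084
     = 34.5414 + 55.2662
     = 89.8076 Nm


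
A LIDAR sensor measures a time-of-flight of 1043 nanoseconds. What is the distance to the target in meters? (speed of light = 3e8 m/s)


tof = 1043 ns = 1.043e-06 s
dist = c * tof / 2
= 3e8 * 1.043e-06 / 2
= 156.45 m


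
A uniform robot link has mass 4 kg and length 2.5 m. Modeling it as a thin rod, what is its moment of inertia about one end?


I = (1/3) * m * L^2
= (1/3) * 4 * 2.5^2
= 0.333333 * 4 * 6.25
= 8.3333 kg*m^2


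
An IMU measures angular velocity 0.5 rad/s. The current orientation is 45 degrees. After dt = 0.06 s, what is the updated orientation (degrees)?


delta_theta = w * dt = 0.5 * 0.06 = 0.03 rad
= 1.7189 deg
theta_new = 45 + 1.7189 = 46.7189 deg


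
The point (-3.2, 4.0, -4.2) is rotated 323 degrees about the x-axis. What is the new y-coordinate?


Rotation about x-axis: y' = y*cos(theta) - z*sin(theta)
= 4.0 * 0.7986 - -4.2 * -0.6018
= 0.6669


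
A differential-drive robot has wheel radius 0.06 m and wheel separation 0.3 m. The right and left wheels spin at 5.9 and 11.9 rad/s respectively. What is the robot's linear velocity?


vR = r*wR = 0.06*5.9 = 0.354 m/s
vL = r*wL = 0.06*11.9 = 0.714 m/s
v = (vR+vL)/2 = 0.534 m/s
omega = (vR-vL)/L = -1.2 rad/s
linear velocity = 0.534 m/s


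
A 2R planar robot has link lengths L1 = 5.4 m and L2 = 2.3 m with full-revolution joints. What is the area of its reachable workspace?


r_max = L1 + L2 = 7.7 m
r_min = |L1 - L2| = 3.1 m
Area = pi*(r_max^2 - r_min^2)
= pi*(59.29 - 9.61)
= pi * 49.68
= 156.0743 m^2


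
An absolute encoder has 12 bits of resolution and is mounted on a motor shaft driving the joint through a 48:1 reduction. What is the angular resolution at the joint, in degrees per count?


counts = 2^12 = 4096
effective counts at joint = 4096 * 48 = 196608
resolution = 360 / 196608
= 0.0018 deg/count


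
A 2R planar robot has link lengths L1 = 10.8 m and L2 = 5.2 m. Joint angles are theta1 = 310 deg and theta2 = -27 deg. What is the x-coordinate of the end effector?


Convert angles to radians: theta1 = 5.4105, theta2 = -0.4712
x = L1*cos(theta1) + L2*cos(theta1+theta2)
x = 6.9421 + 1.1697
x = 8.1119


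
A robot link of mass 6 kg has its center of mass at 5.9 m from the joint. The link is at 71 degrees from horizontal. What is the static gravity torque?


tau = m*g*L*cos(angle)
= 6 * 9.81 * 5.9 * cos(71 deg)
= 6 * 9.81 * 5.9 * 0.3256
= 113.0614 Nm


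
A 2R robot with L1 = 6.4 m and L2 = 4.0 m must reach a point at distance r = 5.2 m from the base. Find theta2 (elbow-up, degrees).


cos(theta2) = (r^2 - L1^2 - L2^2) / (2*L1*L2)
cos(theta2) = (27.04 - 40.96 - 16.0) / 51.2
cos(theta2) = -0.584375
theta2 = 125.7588 degrees


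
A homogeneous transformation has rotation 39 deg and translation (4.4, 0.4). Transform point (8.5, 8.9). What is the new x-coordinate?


x' = cos(theta)*px - sin(theta)*py + tx
= 0.7771*8.5 - 0.6293*8.9 + 4.4
= 5.4048


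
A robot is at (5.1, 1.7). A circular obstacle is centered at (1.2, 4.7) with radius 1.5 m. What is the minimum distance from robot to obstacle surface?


center_dist = sqrt((5.1-1.2)^2 + (1.7-4.7)^2)
= sqrt(15.21 + 9.0)
= 4.9204
min_dist = center_dist - radius = 4.9204 - 1.5 = 3.4204 m


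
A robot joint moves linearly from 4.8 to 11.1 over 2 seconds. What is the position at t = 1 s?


s = t/T = 1/2 = 0.5
p(t) = p0 + (pf-p0)*s
= 4.8 + (11.1 - 4.8) * 0.5
= 7.95


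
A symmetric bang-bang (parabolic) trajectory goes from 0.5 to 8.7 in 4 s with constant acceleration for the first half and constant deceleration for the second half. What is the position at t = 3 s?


Symmetric rest-to-rest: each phase covers (pf-p0)/2 in time T/2. 0.5*a*(T/2)^2 = (pf-p0)/2 => a = 4*(pf-p0)/T^2
a = 4*(8.7-0.5)/4^2 = 2.05
t = 3 is in the deceleration phase (t > T/2).
p = pf - 0.5*a*(T-t)^2 = 8.7 - 0.5*2.05*1^2
= 7.675


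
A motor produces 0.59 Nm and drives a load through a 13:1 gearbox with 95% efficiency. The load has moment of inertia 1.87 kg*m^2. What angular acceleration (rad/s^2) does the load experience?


tau_out = tau_motor * N * eta
= 0.59 * 13 * 0.95 = 7.2865 Nm
alpha = tau_out / I = 7.2865 / 1.87
= 3.8965 rad/s^2


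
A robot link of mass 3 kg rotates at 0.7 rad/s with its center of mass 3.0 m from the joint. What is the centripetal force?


F = m * omega^2 * r
= 3 * 0.7^2 * 3.0
= 3 * 0.49 * 3.0
= 4.41 N


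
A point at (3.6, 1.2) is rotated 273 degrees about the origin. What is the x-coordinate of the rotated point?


x' = x*cos(theta) - y*sin(theta)
cos(273 deg) = 0.0523, sin(273 deg) = -0.9986
x' = 3.6 * 0.0523 - 1.2 * -0.9986
= 0.1884 - -1.1984
= 1.3868


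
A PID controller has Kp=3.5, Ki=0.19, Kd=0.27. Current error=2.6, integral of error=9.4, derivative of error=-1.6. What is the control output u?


u = Kp*e + Ki*int(e) + Kd*de/dt
= 3.5*2.6 + 0.19*9.4 + 0.27*(-1.6)
= 9.1 + 1.786 + -0.432
= 10.454


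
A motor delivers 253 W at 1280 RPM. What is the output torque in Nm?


omega = 1280 * 2*pi/60 = 134.0413 rad/s
tau = P / omega = 253 / 134.0413
= 1.8875 Nm


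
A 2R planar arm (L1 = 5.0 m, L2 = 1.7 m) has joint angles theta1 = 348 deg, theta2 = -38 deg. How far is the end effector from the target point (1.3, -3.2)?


End effector via forward kinematics:
x = L1*cos(t1) + L2*cos(t1+t2) = 5.9835
y = L1*sin(t1) + L2*sin(t1+t2) = -2.3418
Distance to target:
d = sqrt((1.3 - 5.9835)^2 + (-3.2 - -2.3418)^2)
= sqrt(21.935 + 0.7364)
= 4.7614 m


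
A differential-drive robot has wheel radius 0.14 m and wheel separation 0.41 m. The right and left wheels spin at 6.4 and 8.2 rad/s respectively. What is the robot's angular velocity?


vR = r*wR = 0.14*6.4 = 0.896 m/s
vL = r*wL = 0.14*8.2 = 1.148 m/s
v = (vR+vL)/2 = 1.022 m/s
omega = (vR-vL)/L = -0.6146 rad/s
angular velocity = -0.6146 rad/s


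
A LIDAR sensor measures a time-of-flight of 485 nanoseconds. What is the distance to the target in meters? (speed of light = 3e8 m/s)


tof = 485 ns = 4.85e-07 s
dist = c * tof / 2
= 3e8 * 4.85e-07 / 2
= 72.75 m


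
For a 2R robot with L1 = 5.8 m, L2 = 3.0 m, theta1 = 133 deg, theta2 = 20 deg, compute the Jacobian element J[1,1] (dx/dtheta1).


J[1,1] = -L1*sin(t1) - L2*sin(t1+t2)
= -5.8*sin(133) - 3.0*sin(153)
= -5.6038


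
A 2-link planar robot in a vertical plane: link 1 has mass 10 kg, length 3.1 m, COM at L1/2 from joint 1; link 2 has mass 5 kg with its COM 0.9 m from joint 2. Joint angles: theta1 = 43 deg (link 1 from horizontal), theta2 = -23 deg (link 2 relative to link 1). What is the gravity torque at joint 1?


Horizontal distance from joint 1 to link-1 COM:
  x_c1 = (L1/2)*cos(t1) = 1.55 * 0.7314 = 1.1336 m
Horizontal distance from joint 1 to link-2 COM:
  x_c2 = L1*cos(t1) + Lc2*cos(t1+t2)
       = 3.1*0.7314 + 0.9*0.9397 = 3.1129 m
tau1 = m1*g*x_c1 + m2*g*x_c2
     = 10*9.81*1.1336 + 5*9.81*3.1129
     = 111.206 + 152.6887
     = 263.8947 Nm


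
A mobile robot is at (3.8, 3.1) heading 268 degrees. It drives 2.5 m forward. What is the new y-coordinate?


y_new = y0 + d*sin(theta)
= 3.1 + 2.5*sin(268)
= 3.1 + -2.4985
= 0.6015


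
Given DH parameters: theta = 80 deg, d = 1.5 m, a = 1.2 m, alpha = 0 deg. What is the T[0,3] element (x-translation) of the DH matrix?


T[0,3] = a * cos(theta)
= 1.2 * cos(80 deg)
= 1.2 * 0.1736
= 0.2084


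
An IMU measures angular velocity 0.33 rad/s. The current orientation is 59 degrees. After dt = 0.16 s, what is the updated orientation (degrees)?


delta_theta = w * dt = 0.33 * 0.16 = 0.0528 rad
= 3.0252 deg
theta_new = 59 + 3.0252 = 62.0252 deg


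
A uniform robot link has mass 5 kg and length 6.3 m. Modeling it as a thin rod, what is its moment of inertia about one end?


I = (1/3) * m * L^2
= (1/3) * 5 * 6.3^2
= 0.333333 * 5 * 39.69
= 66.15 kg*m^2


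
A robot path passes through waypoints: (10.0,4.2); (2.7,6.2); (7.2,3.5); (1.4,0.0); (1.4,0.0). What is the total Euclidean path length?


Segment lengths:
  seg1 = sqrt((-7.3)^2 + (2.0)^2) = 7.569
  seg2 = sqrt((4.5)^2 + (-2.7)^2) = 5.2479
  seg3 = sqrt((-5.8)^2 + (-3.5)^2) = 6.7742
  seg4 = sqrt((0.0)^2 + (0.0)^2) = 0.0
Total = 19.5911


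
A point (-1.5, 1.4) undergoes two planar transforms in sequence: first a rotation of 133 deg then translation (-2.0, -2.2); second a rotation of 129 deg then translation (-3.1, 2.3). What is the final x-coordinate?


After transform 1:
x1 = cos(133)*-1.5 - sin(133)*1.4 + -2.0 = -2.0009
y1 = sin(133)*-1.5 + cos(133)*1.4 + -2.2 = -4.2518
After transform 2:
x2 = cos(129)*-2.0009 - sin(129)*-4.2518 + -3.1
= 1.4635


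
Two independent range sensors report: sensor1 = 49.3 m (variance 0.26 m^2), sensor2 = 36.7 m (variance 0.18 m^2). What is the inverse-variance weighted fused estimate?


w1 = (1/var1) / (1/var1 + 1/var2)
   = 3.8462 / (3.8462 + 5.5556) = 0.4091
w2 = 1 - w1 = 0.5909
fused = w1*s1 + w2*s2 = 20.1682 + 21.6864
= 41.8545 m


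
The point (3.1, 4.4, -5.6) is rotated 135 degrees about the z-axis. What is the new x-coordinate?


Rotation about z-axis: x' = x*cos(theta) - y*sin(theta)
= 3.1 * -0.7071 - 4.4 * 0.7071
= -5.3033


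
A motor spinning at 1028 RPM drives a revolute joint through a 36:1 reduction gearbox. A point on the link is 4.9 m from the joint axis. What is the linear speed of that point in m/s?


omega_motor = 1028 * 2*pi/60 = 107.6519 rad/s
omega_joint = omega_motor / 36 = 2.9903 rad/s
v = omega_joint * r = 2.9903 * 4.9
= 14.6526 m/s


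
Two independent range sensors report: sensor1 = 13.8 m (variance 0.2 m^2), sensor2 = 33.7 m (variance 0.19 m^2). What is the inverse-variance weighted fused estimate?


w1 = (1/var1) / (1/var1 + 1/var2)
   = 5.0 / (5.0 + 5.2632) = 0.4872
w2 = 1 - w1 = 0.5128
fused = w1*s1 + w2*s2 = 6.7231 + 17.2821
= 24.0051 m


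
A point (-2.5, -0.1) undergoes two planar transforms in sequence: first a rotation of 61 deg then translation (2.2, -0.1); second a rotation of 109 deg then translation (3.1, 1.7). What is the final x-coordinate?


After transform 1:
x1 = cos(61)*-2.5 - sin(61)*-0.1 + 2.2 = 1.0754
y1 = sin(61)*-2.5 + cos(61)*-0.1 + -0.1 = -2.335
After transform 2:
x2 = cos(109)*1.0754 - sin(109)*-2.335 + 3.1
= 4.9577


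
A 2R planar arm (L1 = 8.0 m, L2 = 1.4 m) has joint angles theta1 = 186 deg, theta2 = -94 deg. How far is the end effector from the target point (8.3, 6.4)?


End effector via forward kinematics:
x = L1*cos(t1) + L2*cos(t1+t2) = -8.005
y = L1*sin(t1) + L2*sin(t1+t2) = 0.5629
Distance to target:
d = sqrt((8.3 - -8.005)^2 + (6.4 - 0.5629)^2)
= sqrt(265.8541 + 34.0715)
= 17.3184 m


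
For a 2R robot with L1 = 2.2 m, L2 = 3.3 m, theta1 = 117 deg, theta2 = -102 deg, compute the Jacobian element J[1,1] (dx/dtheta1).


J[1,1] = -L1*sin(t1) - L2*sin(t1+t2)
= -2.2*sin(117) - 3.3*sin(15)
= -2.8143


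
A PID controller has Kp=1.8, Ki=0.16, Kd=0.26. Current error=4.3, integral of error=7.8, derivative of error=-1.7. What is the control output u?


u = Kp*e + Ki*int(e) + Kd*de/dt
= 1.8*4.3 + 0.16*7.8 + 0.26*(-1.7)
= 7.74 + 1.248 + -0.442
= 8.546


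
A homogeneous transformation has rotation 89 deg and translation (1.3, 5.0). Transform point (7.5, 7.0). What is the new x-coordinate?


x' = cos(theta)*px - sin(theta)*py + tx
= 0.0175*7.5 - 0.9998*7.0 + 1.3
= -5.568


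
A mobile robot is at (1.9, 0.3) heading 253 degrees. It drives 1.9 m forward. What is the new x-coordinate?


x_new = x0 + d*cos(theta)
= 1.9 + 1.9*cos(253)
= 1.9 + -0.5555
= 1.3445


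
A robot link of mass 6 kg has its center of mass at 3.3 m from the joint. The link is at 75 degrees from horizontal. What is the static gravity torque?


tau = m*g*L*cos(angle)
= 6 * 9.81 * 3.3 * cos(75 deg)
= 6 * 9.81 * 3.3 * 0.2588
= 50.2725 Nm


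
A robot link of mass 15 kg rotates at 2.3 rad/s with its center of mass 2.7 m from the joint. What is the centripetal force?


F = m * omega^2 * r
= 15 * 2.3^2 * 2.7
= 15 * 5.29 * 2.7
= 214.245 N


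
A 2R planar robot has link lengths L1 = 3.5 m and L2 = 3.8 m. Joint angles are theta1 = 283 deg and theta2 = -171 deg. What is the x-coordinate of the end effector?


Convert angles to radians: theta1 = 4.9393, theta2 = -2.9845
x = L1*cos(theta1) + L2*cos(theta1+theta2)
x = 0.7873 + -1.4235
x = -0.6362


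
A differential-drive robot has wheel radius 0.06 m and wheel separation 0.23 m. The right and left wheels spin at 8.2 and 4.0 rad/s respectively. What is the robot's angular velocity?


vR = r*wR = 0.06*8.2 = 0.492 m/s
vL = r*wL = 0.06*4.0 = 0.24 m/s
v = (vR+vL)/2 = 0.366 m/s
omega = (vR-vL)/L = 1.0957 rad/s
angular velocity = 1.0957 rad/s


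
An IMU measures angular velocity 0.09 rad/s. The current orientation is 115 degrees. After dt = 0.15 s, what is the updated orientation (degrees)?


delta_theta = w * dt = 0.09 * 0.15 = 0.0135 rad
= 0.7735 deg
theta_new = 115 + 0.7735 = 115.7735 deg


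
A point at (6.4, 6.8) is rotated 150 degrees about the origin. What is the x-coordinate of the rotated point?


x' = x*cos(theta) - y*sin(theta)
cos(150 deg) = -0.866, sin(150 deg) = 0.5
x' = 6.4 * -0.866 - 6.8 * 0.5
= -5.5426 - 3.4
= -8.9426


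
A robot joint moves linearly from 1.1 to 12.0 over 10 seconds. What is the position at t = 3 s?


s = t/T = 3/10 = 0.3
p(t) = p0 + (pf-p0)*s
= 1.1 + (12.0 - 1.1) * 0.3
= 4.37


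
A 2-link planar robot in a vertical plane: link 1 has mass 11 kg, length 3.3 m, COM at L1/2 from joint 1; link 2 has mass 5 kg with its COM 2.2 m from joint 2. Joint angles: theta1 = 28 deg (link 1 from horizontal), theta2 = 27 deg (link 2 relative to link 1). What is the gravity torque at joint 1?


Horizontal distance from joint 1 to link-1 COM:
  x_c1 = (L1/2)*cos(t1) = 1.65 * 0.8829 = 1.4569 m
Horizontal distance from joint 1 to link-2 COM:
  x_c2 = L1*cos(t1) + Lc2*cos(t1+t2)
       = 3.3*0.8829 + 2.2*0.5736 = 4.1756 m
tau1 = m1*g*x_c1 + m2*g*x_c2
     = 11*9.81*1.4569 + 5*9.81*4.1756
     = 157.2101 + 204.8129
     = 362.0231 Nm


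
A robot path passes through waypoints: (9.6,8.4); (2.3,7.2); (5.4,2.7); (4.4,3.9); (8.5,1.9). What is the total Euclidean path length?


Segment lengths:
  seg1 = sqrt((-7.3)^2 + (-1.2)^2) = 7.398
  seg2 = sqrt((3.1)^2 + (-4.5)^2) = 5.4644
  seg3 = sqrt((-1.0)^2 + (1.2)^2) = 1.562
  seg4 = sqrt((4.1)^2 + (-2.0)^2) = 4.5618
Total = 18.9863


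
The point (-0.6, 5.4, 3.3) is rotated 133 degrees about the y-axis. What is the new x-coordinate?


Rotation about y-axis: x' = x*cos(theta) + z*sin(theta)
= -0.6 * -0.682 + 3.3 * 0.7314
= 2.8227


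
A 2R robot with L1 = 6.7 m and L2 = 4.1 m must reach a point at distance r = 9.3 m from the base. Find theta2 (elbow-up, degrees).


cos(theta2) = (r^2 - L1^2 - L2^2) / (2*L1*L2)
cos(theta2) = (86.49 - 44.89 - 16.81) / 54.94
cos(theta2) = 0.45122
theta2 = 63.178 degrees


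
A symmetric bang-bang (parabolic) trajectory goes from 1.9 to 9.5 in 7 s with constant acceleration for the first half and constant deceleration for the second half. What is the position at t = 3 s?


Symmetric rest-to-rest: each phase covers (pf-p0)/2 in time T/2. 0.5*a*(T/2)^2 = (pf-p0)/2 => a = 4*(pf-p0)/T^2
a = 4*(9.5-1.9)/7^2 = 0.6204
t = 3 is in the acceleration phase (t <= T/2).
p = p0 + 0.5*a*t^2 = 1.9 + 0.5*0.6204*3^2
= 4.6918
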